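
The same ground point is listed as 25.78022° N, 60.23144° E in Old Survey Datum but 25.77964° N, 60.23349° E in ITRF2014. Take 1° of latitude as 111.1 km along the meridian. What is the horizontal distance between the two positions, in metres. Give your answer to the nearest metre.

215 m

Δφ = 25.77964° − 25.78022° = -0.00058°; Δλ = 60.23349° − 60.23144° = +0.00205°.
ΔN = Δφ × 111100 = -64.4 m; ΔE = Δλ × 111100 × cos(25.78022°) = +0.00205 × 111100 × 0.900469 = 205.1 m.
Distance = √(ΔE² + ΔN²) = √(205.1² + (-64.4)²) = 215.0 m.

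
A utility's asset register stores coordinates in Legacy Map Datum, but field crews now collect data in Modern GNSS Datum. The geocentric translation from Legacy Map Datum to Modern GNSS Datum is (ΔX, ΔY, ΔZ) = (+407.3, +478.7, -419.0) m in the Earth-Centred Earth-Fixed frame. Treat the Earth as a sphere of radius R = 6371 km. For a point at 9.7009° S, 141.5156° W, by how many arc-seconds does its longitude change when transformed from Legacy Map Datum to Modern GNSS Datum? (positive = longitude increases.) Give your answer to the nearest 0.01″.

sin φ = -0.168505, cos φ = 0.985701, sin λ = -0.622302, cos λ = -0.782778.
East component: ΔE = −sin λ·ΔX + cos λ·ΔY = −(-0.622302)(407.3) + (-0.782778)(478.7) = -121.25 m.
1° of latitude spans πR/180 = 111195 m; at latitude φ, 1° of longitude spans that × cos φ = 109604.9 m, so Δλ = -121.25 / 109604.9 × 3600 = -3.983″.

Δλ = -3.98″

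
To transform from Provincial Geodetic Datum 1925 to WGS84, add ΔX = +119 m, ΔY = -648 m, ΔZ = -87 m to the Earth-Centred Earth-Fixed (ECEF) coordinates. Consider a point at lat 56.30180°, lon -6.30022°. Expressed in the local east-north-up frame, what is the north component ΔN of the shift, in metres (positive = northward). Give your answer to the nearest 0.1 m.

ΔN = -205.8 m

The local north axis is (−sin φ cos λ, −sin φ sin λ, cos φ), giving ΔN = -98.407 − 59.162 − 48.269 = -205.84 m.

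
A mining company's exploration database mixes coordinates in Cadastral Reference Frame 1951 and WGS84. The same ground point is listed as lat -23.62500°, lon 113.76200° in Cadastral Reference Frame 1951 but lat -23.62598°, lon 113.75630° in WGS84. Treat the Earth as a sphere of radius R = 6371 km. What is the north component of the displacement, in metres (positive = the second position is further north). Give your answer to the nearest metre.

Δφ = -23.62598° − -23.62500° = -0.00098°; Δλ = 113.75630° − 113.76200° = -0.00570°.
1° along a meridian = πR/180 = 111195 m.
ΔN = Δφ × 111195 = -109.0 m; ΔE = Δλ × 111195 × cos(-23.62500°) = -0.00570 × 111195 × 0.916188 = -580.7 m.

ΔN = -109 m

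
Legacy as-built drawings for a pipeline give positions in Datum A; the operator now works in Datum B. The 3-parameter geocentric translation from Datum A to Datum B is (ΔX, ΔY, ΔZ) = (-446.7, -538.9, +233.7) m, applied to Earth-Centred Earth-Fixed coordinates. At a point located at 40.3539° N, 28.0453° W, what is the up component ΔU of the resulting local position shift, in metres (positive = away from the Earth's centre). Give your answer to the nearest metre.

ΔU = 44 m

At φ = 40.3539°, λ = -28.0453°: sin φ = 0.647507, cos φ = 0.762060, sin λ = -0.470170, cos λ = 0.882576.
ΔU = cos φ cos λ·ΔX + cos φ sin λ·ΔY + sin φ·ΔZ = (0.762060)(0.882576)(-446.7) + (0.762060)(-0.470170)(-538.9) + (0.647507)(233.7) = 43.97 m.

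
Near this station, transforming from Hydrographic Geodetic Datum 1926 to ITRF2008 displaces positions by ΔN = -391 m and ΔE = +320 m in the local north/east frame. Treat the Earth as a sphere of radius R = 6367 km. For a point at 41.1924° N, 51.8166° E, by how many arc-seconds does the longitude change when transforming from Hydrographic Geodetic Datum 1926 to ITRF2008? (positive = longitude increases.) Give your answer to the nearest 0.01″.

At latitude 41.1924°, cos φ = 0.752502.
One radian of longitude at latitude φ spans R cos φ, so Δλ = ΔE / (R cos φ) = 320.0 / (6367000 × 0.752502) = 6.6789e-05 rad = 13.776″.

Δλ = 13.78″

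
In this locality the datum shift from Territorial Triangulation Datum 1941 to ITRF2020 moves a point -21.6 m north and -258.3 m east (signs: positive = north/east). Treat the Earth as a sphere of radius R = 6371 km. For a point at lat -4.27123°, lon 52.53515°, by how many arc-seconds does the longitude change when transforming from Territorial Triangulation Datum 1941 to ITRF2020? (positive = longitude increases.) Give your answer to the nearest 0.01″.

At latitude -4.27123°, cos φ = 0.997223.
One radian of longitude at latitude φ spans R cos φ, so Δλ = ΔE / (R cos φ) = -258.3 / (6371000 × 0.997223) = -4.0656e-05 rad = -8.386″.

Δλ = -8.39″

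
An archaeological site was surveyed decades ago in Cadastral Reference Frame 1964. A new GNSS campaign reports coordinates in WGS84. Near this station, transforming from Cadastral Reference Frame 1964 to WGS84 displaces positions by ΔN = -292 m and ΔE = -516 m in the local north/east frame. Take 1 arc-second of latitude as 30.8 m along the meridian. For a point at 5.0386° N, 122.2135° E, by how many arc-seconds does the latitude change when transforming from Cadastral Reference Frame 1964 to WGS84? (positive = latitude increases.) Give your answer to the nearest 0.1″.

1″ of latitude = 30.80 m, so Δφ = -292.0 / 30.80 = -9.481″.

Δφ = -9.5″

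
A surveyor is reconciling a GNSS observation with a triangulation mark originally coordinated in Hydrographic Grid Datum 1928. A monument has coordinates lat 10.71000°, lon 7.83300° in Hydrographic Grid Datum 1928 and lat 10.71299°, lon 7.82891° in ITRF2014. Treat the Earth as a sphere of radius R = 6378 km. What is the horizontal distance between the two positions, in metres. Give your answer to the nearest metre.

558 m

Δφ = 10.71299° − 10.71000° = +0.00299°; Δλ = 7.82891° − 7.83300° = -0.00409°.
1° along a meridian = πR/180 = 111317 m.
ΔN = Δφ × 111317 = 332.8 m; ΔE = Δλ × 111317 × cos(10.71000°) = -0.00409 × 111317 × 0.982580 = -447.4 m.
Distance = √(ΔE² + ΔN²) = √((-447.4)² + 332.8²) = 557.6 m.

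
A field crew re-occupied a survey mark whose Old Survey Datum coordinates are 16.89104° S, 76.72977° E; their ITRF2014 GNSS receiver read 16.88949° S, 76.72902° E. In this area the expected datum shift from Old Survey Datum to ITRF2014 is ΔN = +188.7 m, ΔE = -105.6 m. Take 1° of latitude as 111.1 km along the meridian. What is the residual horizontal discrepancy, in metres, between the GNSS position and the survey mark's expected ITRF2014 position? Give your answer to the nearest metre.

31 m

Observed coordinate differences: Δφ = +0.00155°, Δλ = -0.00075°.
Converting to metres (1° lat = 111100 m, cos φ = 0.956859): observed ΔN = 172.2 m, observed ΔE = -79.7 m.
Subtracting the expected shift leaves a residual of 172.2 − (188.7) = -16.5 m north and -79.7 − (-105.6) = 25.9 m east.
Residual distance = √((-16.5)² + 25.9²) = 30.7 m.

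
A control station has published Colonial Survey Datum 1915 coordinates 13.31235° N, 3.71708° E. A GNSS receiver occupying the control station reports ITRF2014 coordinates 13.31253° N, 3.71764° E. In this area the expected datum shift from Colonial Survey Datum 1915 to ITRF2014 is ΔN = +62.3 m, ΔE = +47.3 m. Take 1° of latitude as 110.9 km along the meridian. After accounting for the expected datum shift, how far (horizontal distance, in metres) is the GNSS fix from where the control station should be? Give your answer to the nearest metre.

Observed coordinate differences: Δφ = +0.00018°, Δλ = +0.00056°.
Converting to metres (1° lat = 110900 m, cos φ = 0.973129): observed ΔN = 20.0 m, observed ΔE = 60.4 m.
Subtracting the expected shift leaves a residual of 20.0 − (62.3) = -42.3 m north and 60.4 − (47.3) = 13.1 m east.
Residual distance = √((-42.3)² + 13.1²) = 44.3 m.

44 m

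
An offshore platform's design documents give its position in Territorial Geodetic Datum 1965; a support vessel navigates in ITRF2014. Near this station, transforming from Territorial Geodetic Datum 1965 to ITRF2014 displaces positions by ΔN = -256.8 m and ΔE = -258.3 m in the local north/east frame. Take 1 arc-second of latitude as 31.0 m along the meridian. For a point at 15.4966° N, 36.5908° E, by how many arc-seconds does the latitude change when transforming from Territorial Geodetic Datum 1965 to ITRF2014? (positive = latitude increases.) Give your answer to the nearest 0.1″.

Δφ = -8.3″

1″ of latitude = 31.00 m, so Δφ = -256.8 / 31.00 = -8.284″.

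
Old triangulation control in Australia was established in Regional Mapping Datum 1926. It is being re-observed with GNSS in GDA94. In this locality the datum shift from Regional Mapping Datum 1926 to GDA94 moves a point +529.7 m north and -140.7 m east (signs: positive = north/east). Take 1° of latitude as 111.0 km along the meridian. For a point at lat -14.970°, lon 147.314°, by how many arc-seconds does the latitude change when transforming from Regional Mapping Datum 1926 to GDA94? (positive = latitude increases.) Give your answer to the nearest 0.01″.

1° of latitude = 111.0 km, so Δφ = 529.7 / 111000 = 0.0047721° = 17.179″.

Δφ = 17.18″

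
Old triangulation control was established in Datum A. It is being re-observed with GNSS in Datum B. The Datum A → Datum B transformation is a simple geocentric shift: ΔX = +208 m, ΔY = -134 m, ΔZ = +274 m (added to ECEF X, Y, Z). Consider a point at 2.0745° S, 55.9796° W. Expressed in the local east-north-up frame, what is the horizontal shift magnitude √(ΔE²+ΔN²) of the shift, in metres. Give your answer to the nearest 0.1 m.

298.4 m

At φ = -2.0745°, λ = -55.9796°: sin φ = -0.036199, cos φ = 0.999345, sin λ = -0.828838, cos λ = 0.559488.
ΔE = −sin λ·ΔX + cos λ·ΔY = −(-0.828838)·(208) + (0.559488)·(-134) = 97.43 m.
ΔN = −sin φ cos λ·ΔX − sin φ sin λ·ΔY + cos φ·ΔZ = −(-0.036199)(0.559488)(208) − (-0.036199)(-0.828838)(-134) + (0.999345)(274) = 282.05 m.
Horizontal magnitude = √(ΔE² + ΔN²) = √(97.43² + 282.05²) = 298.41 m.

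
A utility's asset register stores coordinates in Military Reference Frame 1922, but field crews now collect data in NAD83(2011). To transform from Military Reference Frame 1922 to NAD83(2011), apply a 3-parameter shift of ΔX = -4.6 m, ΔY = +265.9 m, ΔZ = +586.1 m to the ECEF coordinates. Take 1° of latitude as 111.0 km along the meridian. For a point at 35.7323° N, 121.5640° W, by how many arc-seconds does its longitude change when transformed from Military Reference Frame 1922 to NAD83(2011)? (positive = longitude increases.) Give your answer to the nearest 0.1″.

Δλ = -5.7″

sin φ = 0.583999, cos φ = 0.811754, sin λ = -0.852056, cos λ = -0.523451.
East component: ΔE = −sin λ·ΔX + cos λ·ΔY = −(-0.852056)(-4.6) + (-0.523451)(265.9) = -143.10 m.
1° of latitude spans 111000 m; at latitude φ, 1° of longitude spans that × cos φ = 90104.7 m, so Δλ = -143.10 / 90104.7 × 3600 = -5.718″.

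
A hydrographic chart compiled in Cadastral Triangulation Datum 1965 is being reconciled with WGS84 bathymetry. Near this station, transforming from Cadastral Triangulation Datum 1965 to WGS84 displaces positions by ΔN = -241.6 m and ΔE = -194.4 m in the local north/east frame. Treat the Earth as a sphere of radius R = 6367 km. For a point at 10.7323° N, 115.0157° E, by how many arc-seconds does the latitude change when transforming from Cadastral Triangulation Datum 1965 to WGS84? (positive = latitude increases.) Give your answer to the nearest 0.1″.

On a sphere of radius R, 1 rad of latitude = R, so Δφ = ΔN / R = -241.6 / 6367000 = -3.7946e-05 rad = -7.827″.

Δφ = -7.8″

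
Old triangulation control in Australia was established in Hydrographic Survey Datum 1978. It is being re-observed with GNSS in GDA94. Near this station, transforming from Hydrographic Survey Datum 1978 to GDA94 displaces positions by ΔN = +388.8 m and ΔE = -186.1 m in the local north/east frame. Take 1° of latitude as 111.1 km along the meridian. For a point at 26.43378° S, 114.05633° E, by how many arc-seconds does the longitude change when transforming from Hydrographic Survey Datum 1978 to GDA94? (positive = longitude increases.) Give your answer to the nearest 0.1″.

Δλ = -6.7″

At latitude -26.43378°, cos φ = 0.895449.
1° of longitude at this latitude = 111.1 × cos φ = 99.48 km, so Δλ = -186.1 / 99484.4 = -0.0018706° = -6.734″.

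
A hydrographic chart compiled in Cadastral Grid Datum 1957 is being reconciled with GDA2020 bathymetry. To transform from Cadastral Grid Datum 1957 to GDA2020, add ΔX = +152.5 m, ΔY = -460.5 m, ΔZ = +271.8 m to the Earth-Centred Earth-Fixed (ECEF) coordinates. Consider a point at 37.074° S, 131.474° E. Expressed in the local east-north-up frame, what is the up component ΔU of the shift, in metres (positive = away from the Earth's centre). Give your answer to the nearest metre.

The local up (radial) axis is (cos φ cos λ, cos φ sin λ, sin φ), giving ΔU = -80.582 − 275.287 − 163.854 = -519.72 m.

ΔU = -520 m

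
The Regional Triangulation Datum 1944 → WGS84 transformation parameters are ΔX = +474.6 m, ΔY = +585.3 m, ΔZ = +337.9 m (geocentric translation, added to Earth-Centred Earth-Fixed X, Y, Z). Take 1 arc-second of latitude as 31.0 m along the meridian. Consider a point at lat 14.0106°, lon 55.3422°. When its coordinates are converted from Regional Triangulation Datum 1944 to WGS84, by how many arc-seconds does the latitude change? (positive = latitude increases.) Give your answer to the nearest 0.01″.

sin φ = 0.242101, cos φ = 0.970251, sin λ = 0.822563, cos λ = 0.568674.
North component: ΔN = −sin φ cos λ·ΔX − sin φ sin λ·ΔY + cos φ·ΔZ = −(0.242101)(0.568674)(474.6) − (0.242101)(0.822563)(585.3) + (0.970251)(337.9) = 145.95 m.
1° of latitude spans 3600 × 31.00 = 111600 m, so Δφ = 145.95 / 111600 × 3600 = 4.708″.

Δφ = 4.71″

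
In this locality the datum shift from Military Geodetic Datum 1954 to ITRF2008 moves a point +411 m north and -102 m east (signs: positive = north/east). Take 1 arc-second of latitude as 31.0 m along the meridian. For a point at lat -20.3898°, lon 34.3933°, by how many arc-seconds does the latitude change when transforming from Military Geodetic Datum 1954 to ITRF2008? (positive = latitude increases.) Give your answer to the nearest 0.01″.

Δφ = 13.26″

1″ of latitude = 31.00 m, so Δφ = 411.0 / 31.00 = 13.258″.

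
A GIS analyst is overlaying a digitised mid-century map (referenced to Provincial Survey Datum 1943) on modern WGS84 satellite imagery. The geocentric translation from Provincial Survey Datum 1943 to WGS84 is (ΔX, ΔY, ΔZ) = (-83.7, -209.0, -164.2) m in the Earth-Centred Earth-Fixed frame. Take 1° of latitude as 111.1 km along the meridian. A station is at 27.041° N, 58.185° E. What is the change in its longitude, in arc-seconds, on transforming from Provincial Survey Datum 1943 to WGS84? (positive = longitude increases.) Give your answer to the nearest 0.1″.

Δλ = -1.4″

sin φ = 0.454628, cos φ = 0.890681, sin λ = 0.849755, cos λ = 0.527178.
East component: ΔE = −sin λ·ΔX + cos λ·ΔY = −(0.849755)(-83.7) + (0.527178)(-209.0) = -39.06 m.
1° of latitude spans 111100 m; at latitude φ, 1° of longitude spans that × cos φ = 98954.7 m, so Δλ = -39.06 / 98954.7 × 3600 = -1.421″.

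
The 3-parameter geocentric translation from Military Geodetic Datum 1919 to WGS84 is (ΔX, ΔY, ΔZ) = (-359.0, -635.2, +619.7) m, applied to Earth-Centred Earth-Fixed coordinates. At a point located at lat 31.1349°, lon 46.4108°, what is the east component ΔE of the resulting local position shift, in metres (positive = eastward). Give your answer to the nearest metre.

The local east axis at (φ, λ) is (−sin λ, cos λ, 0), so ΔE = −sin(46.4108°)·(-359.0) + cos(46.4108°)·(-635.2) = -177.94 m.

ΔE = -178 m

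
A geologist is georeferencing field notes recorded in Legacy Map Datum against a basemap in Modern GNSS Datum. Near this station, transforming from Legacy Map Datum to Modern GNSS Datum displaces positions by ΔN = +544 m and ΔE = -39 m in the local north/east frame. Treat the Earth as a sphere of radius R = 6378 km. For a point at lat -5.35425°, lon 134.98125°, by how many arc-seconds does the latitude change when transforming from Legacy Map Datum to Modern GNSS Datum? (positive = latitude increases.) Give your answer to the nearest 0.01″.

On a sphere of radius R, 1 rad of latitude = R, so Δφ = ΔN / R = 544.0 / 6378000 = 8.5293e-05 rad = 17.593″.

Δφ = 17.59″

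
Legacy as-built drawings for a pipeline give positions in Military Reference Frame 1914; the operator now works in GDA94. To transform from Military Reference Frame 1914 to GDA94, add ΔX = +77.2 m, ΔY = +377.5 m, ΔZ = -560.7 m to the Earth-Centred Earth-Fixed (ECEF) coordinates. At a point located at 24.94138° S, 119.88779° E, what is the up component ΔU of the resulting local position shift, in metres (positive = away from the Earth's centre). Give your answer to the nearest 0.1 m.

The local up (radial) axis is (cos φ cos λ, cos φ sin λ, sin φ), giving ΔU = -34.881 + 296.770 + 236.442 = 498.33 m.

ΔU = 498.3 m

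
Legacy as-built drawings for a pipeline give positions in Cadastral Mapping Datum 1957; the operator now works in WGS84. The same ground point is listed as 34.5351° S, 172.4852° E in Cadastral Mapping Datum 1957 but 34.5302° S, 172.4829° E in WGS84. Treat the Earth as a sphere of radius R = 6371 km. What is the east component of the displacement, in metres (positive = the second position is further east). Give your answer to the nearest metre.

ΔE = -211 m

Δφ = -34.5302° − -34.5351° = +0.0049°; Δλ = 172.4829° − 172.4852° = -0.0023°.
1° along a meridian = πR/180 = 111195 m.
ΔN = Δφ × 111195 = 544.9 m; ΔE = Δλ × 111195 × cos(-34.5351°) = -0.0023 × 111195 × 0.823779 = -210.7 m.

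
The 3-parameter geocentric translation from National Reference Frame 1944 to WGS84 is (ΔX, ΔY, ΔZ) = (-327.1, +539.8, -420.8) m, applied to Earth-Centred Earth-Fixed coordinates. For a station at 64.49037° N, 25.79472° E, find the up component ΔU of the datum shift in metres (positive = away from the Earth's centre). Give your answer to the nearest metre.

ΔU = -405 m

The local up (radial) axis is (cos φ cos λ, cos φ sin λ, sin φ), giving ΔU = -126.833 + 101.160 − 379.777 = -405.45 m.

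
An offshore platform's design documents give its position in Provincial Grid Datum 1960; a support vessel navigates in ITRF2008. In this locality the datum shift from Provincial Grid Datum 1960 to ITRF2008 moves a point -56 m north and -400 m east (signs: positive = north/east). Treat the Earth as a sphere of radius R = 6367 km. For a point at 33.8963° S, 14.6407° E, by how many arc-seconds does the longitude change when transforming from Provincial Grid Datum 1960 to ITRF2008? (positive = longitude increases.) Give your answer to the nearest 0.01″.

At latitude -33.8963°, cos φ = 0.830048.
One radian of longitude at latitude φ spans R cos φ, so Δλ = ΔE / (R cos φ) = -400.0 / (6367000 × 0.830048) = -7.5687e-05 rad = -15.612″.

Δλ = -15.61″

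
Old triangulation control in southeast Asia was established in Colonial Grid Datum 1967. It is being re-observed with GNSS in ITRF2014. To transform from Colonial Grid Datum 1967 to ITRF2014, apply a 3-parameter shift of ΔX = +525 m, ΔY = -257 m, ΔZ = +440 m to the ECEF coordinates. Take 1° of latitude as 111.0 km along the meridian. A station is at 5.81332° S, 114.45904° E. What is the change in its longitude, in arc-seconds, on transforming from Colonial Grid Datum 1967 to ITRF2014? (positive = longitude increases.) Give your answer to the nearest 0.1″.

sin φ = -0.101288, cos φ = 0.994857, sin λ = 0.910257, cos λ = -0.414043.
East component: ΔE = −sin λ·ΔX + cos λ·ΔY = −(0.910257)(525) + (-0.414043)(-257) = -371.48 m.
1° of latitude spans 111000 m; at latitude φ, 1° of longitude spans that × cos φ = 110429.1 m, so Δλ = -371.48 / 110429.1 × 3600 = -12.110″.

Δλ = -12.1″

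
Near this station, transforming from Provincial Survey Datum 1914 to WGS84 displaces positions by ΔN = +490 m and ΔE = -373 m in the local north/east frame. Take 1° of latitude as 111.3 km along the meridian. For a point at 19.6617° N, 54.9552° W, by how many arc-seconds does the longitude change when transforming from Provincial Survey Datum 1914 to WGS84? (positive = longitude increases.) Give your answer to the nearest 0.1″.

At latitude 19.6617°, cos φ = 0.941696.
1° of longitude at this latitude = 111.3 × cos φ = 104.81 km, so Δλ = -373.0 / 104810.7 = -0.0035588° = -12.812″.

Δλ = -12.8″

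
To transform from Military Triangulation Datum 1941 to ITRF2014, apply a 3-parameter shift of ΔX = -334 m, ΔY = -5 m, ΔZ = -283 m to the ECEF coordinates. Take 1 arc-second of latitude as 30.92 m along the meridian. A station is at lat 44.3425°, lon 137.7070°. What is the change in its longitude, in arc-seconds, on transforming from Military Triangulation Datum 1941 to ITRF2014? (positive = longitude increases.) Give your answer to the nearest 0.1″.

sin φ = 0.698946, cos φ = 0.715174, sin λ = 0.672922, cos λ = -0.739713.
East component: ΔE = −sin λ·ΔX + cos λ·ΔY = −(0.672922)(-334) + (-0.739713)(-5) = 228.45 m.
1° of latitude spans 3600 × 30.92 = 111312 m; at latitude φ, 1° of longitude spans that × cos φ = 79607.5 m, so Δλ = 228.45 / 79607.5 × 3600 = 10.331″.

Δλ = 10.3″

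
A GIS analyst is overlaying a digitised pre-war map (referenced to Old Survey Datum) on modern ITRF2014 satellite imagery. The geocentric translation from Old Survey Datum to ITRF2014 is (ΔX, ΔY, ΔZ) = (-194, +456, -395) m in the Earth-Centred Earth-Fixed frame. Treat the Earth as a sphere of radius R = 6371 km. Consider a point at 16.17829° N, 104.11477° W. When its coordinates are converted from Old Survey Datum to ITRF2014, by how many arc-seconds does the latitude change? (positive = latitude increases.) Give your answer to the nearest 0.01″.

Δφ = -8.72″

sin φ = 0.278627, cos φ = 0.960399, sin λ = -0.969809, cos λ = -0.243865.
North component: ΔN = −sin φ cos λ·ΔX − sin φ sin λ·ΔY + cos φ·ΔZ = −(0.278627)(-0.243865)(-194) − (0.278627)(-0.969809)(456) + (0.960399)(-395) = -269.32 m.
1° of latitude spans πR/180 = 111195 m, so Δφ = -269.32 / 111195 × 3600 = -8.719″.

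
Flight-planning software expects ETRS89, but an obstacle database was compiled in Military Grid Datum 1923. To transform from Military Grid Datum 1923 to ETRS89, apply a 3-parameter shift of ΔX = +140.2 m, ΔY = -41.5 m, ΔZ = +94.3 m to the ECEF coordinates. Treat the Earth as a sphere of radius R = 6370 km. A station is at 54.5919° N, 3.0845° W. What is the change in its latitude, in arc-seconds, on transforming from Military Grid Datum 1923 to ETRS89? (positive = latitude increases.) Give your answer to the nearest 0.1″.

sin φ = 0.815046, cos φ = 0.579396, sin λ = -0.053809, cos λ = 0.998551.
North component: ΔN = −sin φ cos λ·ΔX − sin φ sin λ·ΔY + cos φ·ΔZ = −(0.815046)(0.998551)(140.2) − (0.815046)(-0.053809)(-41.5) + (0.579396)(94.3) = -61.29 m.
1° of latitude spans πR/180 = 111177 m, so Δφ = -61.29 / 111177 × 3600 = -1.985″.

Δφ = -2.0″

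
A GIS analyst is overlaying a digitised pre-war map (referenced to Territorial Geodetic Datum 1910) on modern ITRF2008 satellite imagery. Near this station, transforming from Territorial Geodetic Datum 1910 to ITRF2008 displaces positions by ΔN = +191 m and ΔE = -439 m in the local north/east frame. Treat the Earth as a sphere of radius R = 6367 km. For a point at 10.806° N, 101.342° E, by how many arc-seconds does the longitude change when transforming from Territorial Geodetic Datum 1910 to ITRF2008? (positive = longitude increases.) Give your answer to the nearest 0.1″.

At latitude 10.806°, cos φ = 0.982268.
One radian of longitude at latitude φ spans R cos φ, so Δλ = ΔE / (R cos φ) = -439.0 / (6367000 × 0.982268) = -7.0194e-05 rad = -14.479″.

Δλ = -14.5″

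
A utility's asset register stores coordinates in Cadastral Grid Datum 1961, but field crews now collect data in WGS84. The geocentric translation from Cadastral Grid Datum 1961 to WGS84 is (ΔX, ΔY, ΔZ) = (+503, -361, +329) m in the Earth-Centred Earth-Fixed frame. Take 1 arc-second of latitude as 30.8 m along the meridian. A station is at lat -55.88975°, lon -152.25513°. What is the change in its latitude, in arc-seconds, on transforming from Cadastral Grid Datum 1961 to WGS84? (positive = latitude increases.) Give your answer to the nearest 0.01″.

Δφ = -1.46″

sin φ = -0.827960, cos φ = 0.560787, sin λ = -0.465535, cos λ = -0.885029.
North component: ΔN = −sin φ cos λ·ΔX − sin φ sin λ·ΔY + cos φ·ΔZ = −(-0.827960)(-0.885029)(503) − (-0.827960)(-0.465535)(-361) + (0.560787)(329) = -44.94 m.
1° of latitude spans 3600 × 30.80 = 110880 m, so Δφ = -44.94 / 110880 × 3600 = -1.459″.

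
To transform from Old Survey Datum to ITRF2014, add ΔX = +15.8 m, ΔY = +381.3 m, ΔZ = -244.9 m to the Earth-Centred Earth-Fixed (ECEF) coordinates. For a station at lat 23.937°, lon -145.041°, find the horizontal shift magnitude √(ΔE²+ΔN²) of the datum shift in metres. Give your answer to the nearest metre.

At φ = 23.937°, λ = -145.041°: sin φ = 0.405732, cos φ = 0.913992, sin λ = -0.572990, cos λ = -0.819562.
ΔE = −sin λ·ΔX + cos λ·ΔY = −(-0.572990)·(15.8) + (-0.819562)·(381.3) = -303.45 m.
ΔN = −sin φ cos λ·ΔX − sin φ sin λ·ΔY + cos φ·ΔZ = −(0.405732)(-0.819562)(15.8) − (0.405732)(-0.572990)(381.3) + (0.913992)(-244.9) = -129.94 m.
Horizontal magnitude = √(ΔE² + ΔN²) = √((-303.45)² + (-129.94)²) = 330.10 m.

330 m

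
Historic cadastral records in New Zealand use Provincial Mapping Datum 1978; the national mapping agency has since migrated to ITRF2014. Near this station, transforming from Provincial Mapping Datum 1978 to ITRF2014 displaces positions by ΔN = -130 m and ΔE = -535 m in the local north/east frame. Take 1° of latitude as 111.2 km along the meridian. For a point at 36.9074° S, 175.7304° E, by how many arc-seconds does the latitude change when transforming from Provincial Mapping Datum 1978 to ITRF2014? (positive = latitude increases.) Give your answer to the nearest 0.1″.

Δφ = -4.2″

1° of latitude = 111.2 km, so Δφ = -130.0 / 111200 = -0.0011691° = -4.209″.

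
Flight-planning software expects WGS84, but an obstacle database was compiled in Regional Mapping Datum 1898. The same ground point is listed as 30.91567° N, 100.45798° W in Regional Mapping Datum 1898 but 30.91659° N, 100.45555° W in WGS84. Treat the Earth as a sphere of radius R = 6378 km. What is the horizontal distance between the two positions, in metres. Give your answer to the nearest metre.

Δφ = 30.91659° − 30.91567° = +0.00092°; Δλ = -100.45555° − -100.45798° = +0.00243°.
1° along a meridian = πR/180 = 111317 m.
ΔN = Δφ × 111317 = 102.4 m; ΔE = Δλ × 111317 × cos(30.91567°) = +0.00243 × 111317 × 0.857924 = 232.1 m.
Distance = √(ΔE² + ΔN²) = √(232.1² + 102.4²) = 253.7 m.

254 m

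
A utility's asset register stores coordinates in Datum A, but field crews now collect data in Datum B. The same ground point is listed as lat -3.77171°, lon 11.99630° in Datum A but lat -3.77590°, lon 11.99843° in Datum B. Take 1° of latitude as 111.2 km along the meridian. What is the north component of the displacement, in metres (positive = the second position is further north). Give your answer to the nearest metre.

Δφ = -3.77590° − -3.77171° = -0.00419°; Δλ = 11.99843° − 11.99630° = +0.00213°.
ΔN = Δφ × 111200 = -465.9 m; ΔE = Δλ × 111200 × cos(-3.77171°) = +0.00213 × 111200 × 0.997834 = 236.3 m.

ΔN = -466 m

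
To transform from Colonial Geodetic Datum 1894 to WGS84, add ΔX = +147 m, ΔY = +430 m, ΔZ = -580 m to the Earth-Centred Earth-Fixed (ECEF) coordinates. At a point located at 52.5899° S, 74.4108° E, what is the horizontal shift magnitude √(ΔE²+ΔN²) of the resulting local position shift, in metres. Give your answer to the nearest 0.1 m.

27.2 m

The local east axis at (φ, λ) is (−sin λ, cos λ, 0), so ΔE = −sin(74.4108°)·147 + cos(74.4108°)·430 = -26.03 m.
The local north axis is (−sin φ cos λ, −sin φ sin λ, cos φ), giving ΔN = 31.379 + 328.988 − 352.359 = 8.01 m.
Horizontal magnitude = √(ΔE² + ΔN²) = √((-26.03)² + 8.01²) = 27.24 m.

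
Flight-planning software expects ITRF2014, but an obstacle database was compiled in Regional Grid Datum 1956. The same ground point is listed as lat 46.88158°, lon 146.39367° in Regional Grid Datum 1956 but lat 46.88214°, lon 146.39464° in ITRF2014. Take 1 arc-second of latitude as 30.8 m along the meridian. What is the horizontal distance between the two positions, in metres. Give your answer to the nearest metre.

Δφ = 46.88214° − 46.88158° = +0.00056°; Δλ = 146.39464° − 146.39367° = +0.00097°.
1° of latitude = 3600 × 30.80 = 110880 m.
ΔN = Δφ × 110880 = 62.1 m; ΔE = Δλ × 110880 × cos(46.88158°) = +0.00097 × 110880 × 0.683508 = 73.5 m.
Distance = √(ΔE² + ΔN²) = √(73.5² + 62.1²) = 96.2 m.

96 m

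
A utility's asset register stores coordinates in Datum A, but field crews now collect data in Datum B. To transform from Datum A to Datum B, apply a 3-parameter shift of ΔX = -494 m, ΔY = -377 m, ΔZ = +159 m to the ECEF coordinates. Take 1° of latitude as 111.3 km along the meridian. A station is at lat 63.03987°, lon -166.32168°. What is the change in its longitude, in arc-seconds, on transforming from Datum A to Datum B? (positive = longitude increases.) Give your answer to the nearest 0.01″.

Δλ = 17.80″

sin φ = 0.891322, cos φ = 0.453370, sin λ = -0.236471, cos λ = -0.971639.
East component: ΔE = −sin λ·ΔX + cos λ·ΔY = −(-0.236471)(-494) + (-0.971639)(-377) = 249.49 m.
1° of latitude spans 111300 m; at latitude φ, 1° of longitude spans that × cos φ = 50460.1 m, so Δλ = 249.49 / 50460.1 × 3600 = 17.800″.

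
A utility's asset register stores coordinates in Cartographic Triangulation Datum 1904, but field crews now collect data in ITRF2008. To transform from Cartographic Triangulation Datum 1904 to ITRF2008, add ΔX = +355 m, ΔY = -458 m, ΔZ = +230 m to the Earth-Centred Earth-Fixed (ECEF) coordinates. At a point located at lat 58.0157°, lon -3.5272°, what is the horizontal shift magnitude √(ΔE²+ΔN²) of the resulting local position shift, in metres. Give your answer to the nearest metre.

The local east axis at (φ, λ) is (−sin λ, cos λ, 0), so ΔE = −sin(-3.5272°)·355 + cos(-3.5272°)·(-458) = -435.29 m.
The local north axis is (−sin φ cos λ, −sin φ sin λ, cos φ), giving ΔN = -300.538 − 23.900 + 121.828 = -202.61 m.
Horizontal magnitude = √(ΔE² + ΔN²) = √((-435.29)² + (-202.61)²) = 480.14 m.

480 m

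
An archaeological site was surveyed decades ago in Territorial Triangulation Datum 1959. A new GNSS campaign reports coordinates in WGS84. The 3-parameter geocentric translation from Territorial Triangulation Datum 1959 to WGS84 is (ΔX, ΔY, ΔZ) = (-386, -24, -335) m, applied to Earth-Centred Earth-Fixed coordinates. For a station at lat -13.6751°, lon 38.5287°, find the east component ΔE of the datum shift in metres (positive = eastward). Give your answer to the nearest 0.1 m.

ΔE = 221.7 m

The local east axis at (φ, λ) is (−sin λ, cos λ, 0), so ΔE = −sin(38.5287°)·(-386) + cos(38.5287°)·(-24) = 221.67 m.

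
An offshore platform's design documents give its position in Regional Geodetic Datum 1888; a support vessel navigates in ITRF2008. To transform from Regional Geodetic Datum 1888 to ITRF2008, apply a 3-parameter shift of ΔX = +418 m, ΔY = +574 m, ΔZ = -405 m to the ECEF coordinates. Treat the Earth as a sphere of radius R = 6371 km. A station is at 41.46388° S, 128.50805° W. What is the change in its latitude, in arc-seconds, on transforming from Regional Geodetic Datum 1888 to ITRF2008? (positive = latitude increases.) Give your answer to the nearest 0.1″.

Δφ = -25.0″

sin φ = -0.662148, cos φ = 0.749373, sin λ = -0.782521, cos λ = -0.622625.
North component: ΔN = −sin φ cos λ·ΔX − sin φ sin λ·ΔY + cos φ·ΔZ = −(-0.662148)(-0.622625)(418) − (-0.662148)(-0.782521)(574) + (0.749373)(-405) = -773.24 m.
1° of latitude spans πR/180 = 111195 m, so Δφ = -773.24 / 111195 × 3600 = -25.034″.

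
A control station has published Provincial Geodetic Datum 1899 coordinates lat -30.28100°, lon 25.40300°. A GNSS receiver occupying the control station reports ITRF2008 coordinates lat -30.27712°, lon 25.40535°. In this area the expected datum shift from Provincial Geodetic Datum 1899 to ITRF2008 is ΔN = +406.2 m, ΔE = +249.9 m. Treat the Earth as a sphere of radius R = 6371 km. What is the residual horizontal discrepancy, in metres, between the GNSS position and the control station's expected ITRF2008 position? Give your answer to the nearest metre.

Observed coordinate differences: Δφ = +0.00388°, Δλ = +0.00235°.
Converting to metres (1° lat = 111195 m, cos φ = 0.863563): observed ΔN = 431.4 m, observed ΔE = 225.7 m.
Subtracting the expected shift leaves a residual of 431.4 − (406.2) = 25.2 m north and 225.7 − (249.9) = -24.2 m east.
Residual distance = √(25.2² + (-24.2)²) = 35.0 m.

35 m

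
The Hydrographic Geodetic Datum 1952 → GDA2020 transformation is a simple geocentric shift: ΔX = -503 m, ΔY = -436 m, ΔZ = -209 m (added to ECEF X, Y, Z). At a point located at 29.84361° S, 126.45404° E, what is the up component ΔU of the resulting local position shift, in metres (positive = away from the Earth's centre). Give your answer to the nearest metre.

ΔU = 59 m

At φ = -29.84361°, λ = 126.45404°: sin φ = -0.497634, cos φ = 0.867387, sin λ = 0.804334, cos λ = -0.594178.
ΔU = cos φ cos λ·ΔX + cos φ sin λ·ΔY + sin φ·ΔZ = (0.867387)(-0.594178)(-503) + (0.867387)(0.804334)(-436) + (-0.497634)(-209) = 59.06 m.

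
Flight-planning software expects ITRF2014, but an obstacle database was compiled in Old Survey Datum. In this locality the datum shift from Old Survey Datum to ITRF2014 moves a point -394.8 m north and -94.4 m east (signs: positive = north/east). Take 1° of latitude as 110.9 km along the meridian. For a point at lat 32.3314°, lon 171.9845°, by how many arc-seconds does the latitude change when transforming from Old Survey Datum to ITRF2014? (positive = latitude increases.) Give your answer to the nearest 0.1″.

1° of latitude = 110.9 km, so Δφ = -394.8 / 110900 = -0.0035600° = -12.816″.

Δφ = -12.8″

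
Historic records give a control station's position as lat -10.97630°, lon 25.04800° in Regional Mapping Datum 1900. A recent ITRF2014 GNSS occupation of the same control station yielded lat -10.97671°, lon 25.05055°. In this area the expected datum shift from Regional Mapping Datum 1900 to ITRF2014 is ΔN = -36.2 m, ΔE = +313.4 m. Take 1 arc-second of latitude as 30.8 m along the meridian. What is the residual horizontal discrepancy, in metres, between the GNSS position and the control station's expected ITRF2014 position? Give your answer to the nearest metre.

37 m

Observed coordinate differences: Δφ = -0.00041°, Δλ = +0.00255°.
Converting to metres (1° lat = 110880 m, cos φ = 0.981706): observed ΔN = -45.5 m, observed ΔE = 277.6 m.
Subtracting the expected shift leaves a residual of -45.5 − (-36.2) = -9.3 m north and 277.6 − (313.4) = -35.8 m east.
Residual distance = √((-9.3)² + (-35.8)²) = 37.0 m.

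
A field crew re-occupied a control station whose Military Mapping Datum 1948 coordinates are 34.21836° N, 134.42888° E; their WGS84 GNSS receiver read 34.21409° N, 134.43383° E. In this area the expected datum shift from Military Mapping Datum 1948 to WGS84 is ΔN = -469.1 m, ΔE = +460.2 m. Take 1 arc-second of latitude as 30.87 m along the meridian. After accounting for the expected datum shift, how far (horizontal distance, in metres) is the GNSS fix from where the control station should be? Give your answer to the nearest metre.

Observed coordinate differences: Δφ = -0.00427°, Δλ = +0.00495°.
Converting to metres (1° lat = 111132 m, cos φ = 0.826900): observed ΔN = -474.5 m, observed ΔE = 454.9 m.
Subtracting the expected shift leaves a residual of -474.5 − (-469.1) = -5.4 m north and 454.9 − (460.2) = -5.3 m east.
Residual distance = √((-5.4)² + (-5.3)²) = 7.6 m.

8 m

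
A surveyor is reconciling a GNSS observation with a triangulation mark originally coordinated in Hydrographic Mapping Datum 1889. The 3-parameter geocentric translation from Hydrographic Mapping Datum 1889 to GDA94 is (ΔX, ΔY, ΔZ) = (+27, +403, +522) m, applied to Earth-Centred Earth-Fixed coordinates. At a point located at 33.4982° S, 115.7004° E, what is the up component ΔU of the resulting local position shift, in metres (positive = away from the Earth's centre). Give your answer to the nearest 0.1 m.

The local up (radial) axis is (cos φ cos λ, cos φ sin λ, sin φ), giving ΔU = -9.764 + 302.818 − 288.097 = 4.96 m.

ΔU = 5.0 m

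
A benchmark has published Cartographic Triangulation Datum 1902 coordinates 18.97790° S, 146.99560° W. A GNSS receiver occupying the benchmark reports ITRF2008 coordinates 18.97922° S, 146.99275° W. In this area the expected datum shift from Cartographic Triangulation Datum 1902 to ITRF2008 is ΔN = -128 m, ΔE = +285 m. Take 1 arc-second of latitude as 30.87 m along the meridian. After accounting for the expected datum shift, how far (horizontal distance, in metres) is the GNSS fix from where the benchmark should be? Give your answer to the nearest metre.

Observed coordinate differences: Δφ = -0.00132°, Δλ = +0.00285°.
Converting to metres (1° lat = 111132 m, cos φ = 0.945644): observed ΔN = -146.7 m, observed ΔE = 299.5 m.
Subtracting the expected shift leaves a residual of -146.7 − (-128) = -18.7 m north and 299.5 − (285) = 14.5 m east.
Residual distance = √((-18.7)² + 14.5²) = 23.7 m.

24 m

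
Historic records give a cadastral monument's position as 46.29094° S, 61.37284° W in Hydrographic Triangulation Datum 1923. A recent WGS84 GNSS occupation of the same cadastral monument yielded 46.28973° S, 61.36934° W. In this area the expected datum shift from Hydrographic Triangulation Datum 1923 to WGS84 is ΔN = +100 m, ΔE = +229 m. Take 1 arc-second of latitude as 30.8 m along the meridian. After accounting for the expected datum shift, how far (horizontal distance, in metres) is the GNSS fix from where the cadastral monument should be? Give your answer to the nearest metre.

52 m

Observed coordinate differences: Δφ = +0.00121°, Δλ = +0.00350°.
Converting to metres (1° lat = 110880 m, cos φ = 0.690997): observed ΔN = 134.2 m, observed ΔE = 268.2 m.
Subtracting the expected shift leaves a residual of 134.2 − (100) = 34.2 m north and 268.2 − (229) = 39.2 m east.
Residual distance = √(34.2² + 39.2²) = 52.0 m.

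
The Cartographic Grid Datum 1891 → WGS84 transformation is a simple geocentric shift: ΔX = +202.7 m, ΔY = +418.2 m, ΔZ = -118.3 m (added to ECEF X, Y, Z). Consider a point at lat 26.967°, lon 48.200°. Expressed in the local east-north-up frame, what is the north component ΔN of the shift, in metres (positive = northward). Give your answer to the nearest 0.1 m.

The local north axis is (−sin φ cos λ, −sin φ sin λ, cos φ), giving ΔN = -61.268 − 141.375 − 105.437 = -308.08 m.

ΔN = -308.1 m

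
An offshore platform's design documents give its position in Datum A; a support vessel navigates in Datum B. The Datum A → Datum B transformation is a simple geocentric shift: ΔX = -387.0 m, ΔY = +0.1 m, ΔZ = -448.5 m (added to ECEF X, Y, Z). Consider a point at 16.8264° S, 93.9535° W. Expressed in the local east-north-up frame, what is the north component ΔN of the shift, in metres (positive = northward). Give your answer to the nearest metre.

At φ = -16.8264°, λ = -93.9535°: sin φ = -0.289473, cos φ = 0.957186, sin λ = -0.997620, cos λ = -0.068947.
ΔN = −sin φ cos λ·ΔX − sin φ sin λ·ΔY + cos φ·ΔZ = −(-0.289473)(-0.068947)(-387.0) − (-0.289473)(-0.997620)(0.1) + (0.957186)(-448.5) = -421.60 m.

ΔN = -422 m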